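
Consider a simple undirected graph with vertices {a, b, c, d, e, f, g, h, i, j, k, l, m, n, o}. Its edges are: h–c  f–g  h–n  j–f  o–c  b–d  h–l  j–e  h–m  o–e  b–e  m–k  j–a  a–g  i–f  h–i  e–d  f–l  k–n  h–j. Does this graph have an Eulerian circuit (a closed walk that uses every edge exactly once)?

Yes

Degrees: a:2, b:2, c:2, d:2, e:4, f:4, g:2, h:6, i:2, j:4, k:2, l:2, m:2, n:2, o:2
All degrees are even and the non-isolated vertices are connected — an Eulerian circuit exists.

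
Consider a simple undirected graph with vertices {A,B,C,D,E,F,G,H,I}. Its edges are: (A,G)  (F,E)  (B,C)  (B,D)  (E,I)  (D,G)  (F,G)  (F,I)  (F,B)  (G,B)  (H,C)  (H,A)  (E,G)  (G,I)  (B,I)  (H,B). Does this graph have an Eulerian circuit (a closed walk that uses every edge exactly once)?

Degrees: A:2, B:6, C:2, D:2, E:3, F:4, G:6, H:3, I:4
Vertices with odd degree: E, H. An Eulerian circuit requires all degrees even.

No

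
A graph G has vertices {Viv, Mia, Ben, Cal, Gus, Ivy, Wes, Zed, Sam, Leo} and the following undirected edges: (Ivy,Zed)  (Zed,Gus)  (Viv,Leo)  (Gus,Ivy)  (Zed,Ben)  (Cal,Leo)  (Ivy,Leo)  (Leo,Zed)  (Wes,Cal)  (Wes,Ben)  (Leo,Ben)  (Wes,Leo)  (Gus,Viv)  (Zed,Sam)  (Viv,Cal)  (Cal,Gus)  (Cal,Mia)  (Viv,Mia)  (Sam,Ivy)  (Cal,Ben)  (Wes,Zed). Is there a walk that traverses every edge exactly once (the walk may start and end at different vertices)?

Degrees: Viv:4, Mia:2, Ben:4, Cal:6, Gus:4, Ivy:4, Wes:4, Zed:6, Sam:2, Leo:6
Odd-degree vertices: none (0 total).
The non-isolated vertices are connected and exactly 0 have odd degree, so an Eulerian trail exists.

Yes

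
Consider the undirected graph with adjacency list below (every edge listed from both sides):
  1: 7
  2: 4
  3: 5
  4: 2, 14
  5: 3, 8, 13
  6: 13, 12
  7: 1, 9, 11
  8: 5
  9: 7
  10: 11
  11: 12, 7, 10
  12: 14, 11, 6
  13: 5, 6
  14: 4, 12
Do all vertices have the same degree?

Degrees: 1:1, 2:1, 3:1, 4:2, 5:3, 6:2, 7:3, 8:1, 9:1, 10:1, 11:3, 12:3, 13:2, 14:2
Vertex 1 has degree 1 while 5 has degree 3, so the graph is not regular.

No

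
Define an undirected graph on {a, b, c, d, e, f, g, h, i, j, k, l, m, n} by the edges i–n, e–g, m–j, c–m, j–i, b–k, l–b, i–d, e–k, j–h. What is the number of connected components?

4

Component: {a}
Component: {f}
Component: {b, e, g, k, l}
Component: {c, d, h, i, j, m, n}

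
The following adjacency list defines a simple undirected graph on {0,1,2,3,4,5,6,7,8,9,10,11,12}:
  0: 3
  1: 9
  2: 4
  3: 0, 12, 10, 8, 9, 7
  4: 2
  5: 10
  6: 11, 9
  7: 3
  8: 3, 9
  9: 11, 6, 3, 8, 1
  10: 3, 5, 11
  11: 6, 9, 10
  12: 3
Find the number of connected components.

2

Component: {2, 4}
Component: {0, 1, 3, 5, 6, 7, 8, 9, 10, 11, 12}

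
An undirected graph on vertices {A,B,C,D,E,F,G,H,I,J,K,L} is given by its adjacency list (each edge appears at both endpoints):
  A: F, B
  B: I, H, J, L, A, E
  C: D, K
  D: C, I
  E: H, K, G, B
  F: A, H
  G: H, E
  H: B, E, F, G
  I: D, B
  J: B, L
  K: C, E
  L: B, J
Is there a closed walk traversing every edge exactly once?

Yes

Degrees: A:2, B:6, C:2, D:2, E:4, F:2, G:2, H:4, I:2, J:2, K:2, L:2
All degrees are even and the non-isolated vertices are connected — an Eulerian circuit exists.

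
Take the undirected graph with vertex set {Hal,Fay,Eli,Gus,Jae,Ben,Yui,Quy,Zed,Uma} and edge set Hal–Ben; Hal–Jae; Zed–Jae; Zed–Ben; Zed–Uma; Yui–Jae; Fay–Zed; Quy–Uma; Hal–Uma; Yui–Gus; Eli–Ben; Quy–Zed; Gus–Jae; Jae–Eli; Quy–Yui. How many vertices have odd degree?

8

Degrees: Hal:3, Fay:1, Eli:2, Gus:2, Jae:5, Ben:3, Yui:3, Quy:3, Zed:5, Uma:3
Odd-degree vertices: Hal, Fay, Jae, Ben, Yui, Quy, Zed, Uma.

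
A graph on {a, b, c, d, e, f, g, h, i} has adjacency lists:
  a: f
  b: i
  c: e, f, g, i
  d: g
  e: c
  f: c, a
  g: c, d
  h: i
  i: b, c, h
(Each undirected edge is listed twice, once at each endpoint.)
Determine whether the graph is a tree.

Yes

|V| = 9, |E| = 8.
It is connected with exactly 8 edges, hence acyclic — it is a tree.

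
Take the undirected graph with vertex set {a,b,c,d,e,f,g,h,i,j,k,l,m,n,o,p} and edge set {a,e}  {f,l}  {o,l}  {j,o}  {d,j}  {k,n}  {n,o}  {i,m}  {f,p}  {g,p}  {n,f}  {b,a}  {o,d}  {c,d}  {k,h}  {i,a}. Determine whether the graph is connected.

Component: {a, b, e, i, m}
Component: {c, d, f, g, h, j, k, l, n, o, p}
No edge joins these 2 groups, so the graph is disconnected.

No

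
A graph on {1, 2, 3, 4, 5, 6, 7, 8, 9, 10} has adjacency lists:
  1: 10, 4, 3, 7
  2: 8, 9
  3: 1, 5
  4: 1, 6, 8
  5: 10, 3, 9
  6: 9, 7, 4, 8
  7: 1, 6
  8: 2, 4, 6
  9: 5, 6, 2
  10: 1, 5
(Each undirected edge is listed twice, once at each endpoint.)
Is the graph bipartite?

No

The cycle 6-8-4-6 has length 3, which is odd, so the graph is not bipartite.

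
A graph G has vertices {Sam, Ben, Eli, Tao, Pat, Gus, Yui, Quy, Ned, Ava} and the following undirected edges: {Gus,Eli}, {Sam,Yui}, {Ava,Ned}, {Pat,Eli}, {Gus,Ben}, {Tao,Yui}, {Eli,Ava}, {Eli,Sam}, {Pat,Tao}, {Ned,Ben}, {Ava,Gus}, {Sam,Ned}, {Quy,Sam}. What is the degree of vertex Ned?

Neighbors of Ned: Sam, Ben, Ava.

3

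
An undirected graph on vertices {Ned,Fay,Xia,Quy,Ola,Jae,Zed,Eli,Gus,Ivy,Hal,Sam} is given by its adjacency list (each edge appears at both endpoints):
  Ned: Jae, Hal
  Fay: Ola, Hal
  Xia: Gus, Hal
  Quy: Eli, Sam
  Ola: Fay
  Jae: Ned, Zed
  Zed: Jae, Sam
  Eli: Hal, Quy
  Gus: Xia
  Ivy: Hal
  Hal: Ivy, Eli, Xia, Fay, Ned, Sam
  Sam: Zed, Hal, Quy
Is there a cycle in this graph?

Yes

|V| = 12, |E| = 13, number of components = 1.
One cycle is Ned-Hal-Sam-Zed-Jae-Ned.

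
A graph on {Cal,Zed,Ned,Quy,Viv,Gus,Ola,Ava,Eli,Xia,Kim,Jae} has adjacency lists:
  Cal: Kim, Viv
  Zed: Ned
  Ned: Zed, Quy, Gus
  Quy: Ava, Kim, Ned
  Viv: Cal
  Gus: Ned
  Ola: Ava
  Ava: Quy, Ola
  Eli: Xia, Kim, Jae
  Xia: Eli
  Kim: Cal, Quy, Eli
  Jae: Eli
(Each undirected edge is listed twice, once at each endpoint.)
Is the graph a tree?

Yes

The graph has 12 vertices and 11 edges.
Connected and |E| = |V| - 1, which characterizes a tree.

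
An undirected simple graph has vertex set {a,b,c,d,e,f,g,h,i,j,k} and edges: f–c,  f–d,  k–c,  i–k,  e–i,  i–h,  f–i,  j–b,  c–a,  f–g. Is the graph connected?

Component: {b, j}
Component: {a, c, d, e, f, g, h, i, k}
No edge joins these 2 groups, so the graph is disconnected.

No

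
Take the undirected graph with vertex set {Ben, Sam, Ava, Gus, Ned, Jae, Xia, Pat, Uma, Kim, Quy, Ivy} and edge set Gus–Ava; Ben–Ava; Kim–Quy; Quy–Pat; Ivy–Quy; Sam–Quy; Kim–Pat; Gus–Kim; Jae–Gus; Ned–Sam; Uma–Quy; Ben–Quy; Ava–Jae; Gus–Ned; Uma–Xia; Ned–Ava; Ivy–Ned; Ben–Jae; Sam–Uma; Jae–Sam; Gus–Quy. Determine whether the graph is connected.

Yes

Starting from Ben and exploring outward reaches every vertex (Ben, Quy, Ava, Jae, Uma, Kim, Pat, Gus, Sam, Ivy, Ned, Xia); the graph is connected.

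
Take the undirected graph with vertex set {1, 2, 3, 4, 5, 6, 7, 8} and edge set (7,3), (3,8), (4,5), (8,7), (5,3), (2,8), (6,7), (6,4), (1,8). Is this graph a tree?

|V| = 8, |E| = 9.
A tree on 8 vertices has exactly 7 edges; this graph has 9, so it contains a cycle and is not a tree.

No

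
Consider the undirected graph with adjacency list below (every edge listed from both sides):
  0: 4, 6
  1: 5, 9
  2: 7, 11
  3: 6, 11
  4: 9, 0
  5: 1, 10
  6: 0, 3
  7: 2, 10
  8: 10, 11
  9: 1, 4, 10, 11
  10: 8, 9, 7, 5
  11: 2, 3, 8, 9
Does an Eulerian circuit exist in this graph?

Yes

Degrees: 0:2, 1:2, 2:2, 3:2, 4:2, 5:2, 6:2, 7:2, 8:2, 9:4, 10:4, 11:4
Every vertex has even degree and the edges form a single connected piece, so an Eulerian circuit exists.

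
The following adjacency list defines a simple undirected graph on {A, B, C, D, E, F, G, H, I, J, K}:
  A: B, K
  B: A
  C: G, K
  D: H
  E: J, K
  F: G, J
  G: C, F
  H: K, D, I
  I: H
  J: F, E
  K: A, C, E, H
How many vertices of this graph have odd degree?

Degrees: A:2, B:1, C:2, D:1, E:2, F:2, G:2, H:3, I:1, J:2, K:4
Odd-degree vertices: B, D, H, I.

4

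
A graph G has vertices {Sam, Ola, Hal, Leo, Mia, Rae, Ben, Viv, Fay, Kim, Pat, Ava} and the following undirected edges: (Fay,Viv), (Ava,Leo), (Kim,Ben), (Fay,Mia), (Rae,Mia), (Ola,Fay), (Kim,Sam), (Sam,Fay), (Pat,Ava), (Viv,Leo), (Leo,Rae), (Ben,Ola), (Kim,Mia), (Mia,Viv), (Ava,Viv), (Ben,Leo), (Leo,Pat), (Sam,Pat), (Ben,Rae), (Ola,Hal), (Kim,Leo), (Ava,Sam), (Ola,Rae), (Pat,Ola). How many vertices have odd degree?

Degrees: Sam:4, Ola:5, Hal:1, Leo:6, Mia:4, Rae:4, Ben:4, Viv:4, Fay:4, Kim:4, Pat:4, Ava:4
Odd-degree vertices: Ola, Hal.

2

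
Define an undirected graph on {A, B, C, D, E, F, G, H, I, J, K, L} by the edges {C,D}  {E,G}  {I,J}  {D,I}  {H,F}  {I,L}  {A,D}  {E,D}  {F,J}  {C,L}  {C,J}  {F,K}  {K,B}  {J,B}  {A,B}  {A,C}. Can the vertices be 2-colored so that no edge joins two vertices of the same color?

The cycle A-D-C-A has length 3, which is odd, so the graph is not bipartite.

No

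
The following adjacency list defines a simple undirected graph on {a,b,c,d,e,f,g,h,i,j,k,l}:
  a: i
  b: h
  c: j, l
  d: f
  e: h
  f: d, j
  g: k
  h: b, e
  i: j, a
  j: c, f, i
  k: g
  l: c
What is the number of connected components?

3

Component: {g, k}
Component: {b, e, h}
Component: {a, c, d, f, i, j, l}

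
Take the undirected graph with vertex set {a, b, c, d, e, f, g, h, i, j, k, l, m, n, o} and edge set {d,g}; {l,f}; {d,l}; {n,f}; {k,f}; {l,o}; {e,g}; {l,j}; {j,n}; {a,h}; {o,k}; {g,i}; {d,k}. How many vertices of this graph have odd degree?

Degrees: a:1, b:0, c:0, d:3, e:1, f:3, g:3, h:1, i:1, j:2, k:3, l:4, m:0, n:2, o:2
Odd-degree vertices: a, d, e, f, g, h, i, k.

8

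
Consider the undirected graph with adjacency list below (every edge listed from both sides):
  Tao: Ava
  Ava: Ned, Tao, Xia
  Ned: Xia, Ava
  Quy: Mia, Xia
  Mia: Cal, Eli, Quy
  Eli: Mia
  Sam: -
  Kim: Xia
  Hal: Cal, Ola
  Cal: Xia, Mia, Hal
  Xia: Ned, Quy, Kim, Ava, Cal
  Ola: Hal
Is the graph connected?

Component: {Sam}
Component: {Tao, Ava, Ned, Quy, Mia, Eli, Kim, Hal, Cal, Xia, Ola}
No edge joins these 2 groups, so the graph is disconnected.

No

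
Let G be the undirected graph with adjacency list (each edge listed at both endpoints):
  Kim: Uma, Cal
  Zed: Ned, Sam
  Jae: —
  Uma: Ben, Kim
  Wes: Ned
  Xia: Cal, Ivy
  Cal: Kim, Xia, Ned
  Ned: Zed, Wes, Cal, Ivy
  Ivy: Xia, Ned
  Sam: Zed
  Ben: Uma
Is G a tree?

No

|V| = 11, |E| = 10.
It splits into 2 components, so it cannot be a tree.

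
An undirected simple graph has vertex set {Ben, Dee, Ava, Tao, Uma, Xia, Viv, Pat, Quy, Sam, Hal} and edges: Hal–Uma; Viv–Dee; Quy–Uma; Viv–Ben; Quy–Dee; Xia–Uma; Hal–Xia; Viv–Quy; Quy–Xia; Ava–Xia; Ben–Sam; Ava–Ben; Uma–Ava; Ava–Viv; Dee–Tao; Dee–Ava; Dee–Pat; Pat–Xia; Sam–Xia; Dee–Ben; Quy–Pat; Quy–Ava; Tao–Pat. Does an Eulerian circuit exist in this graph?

Yes

Degrees: Ben:4, Dee:6, Ava:6, Tao:2, Uma:4, Xia:6, Viv:4, Pat:4, Quy:6, Sam:2, Hal:2
Every vertex has even degree and the edges form a single connected piece, so an Eulerian circuit exists.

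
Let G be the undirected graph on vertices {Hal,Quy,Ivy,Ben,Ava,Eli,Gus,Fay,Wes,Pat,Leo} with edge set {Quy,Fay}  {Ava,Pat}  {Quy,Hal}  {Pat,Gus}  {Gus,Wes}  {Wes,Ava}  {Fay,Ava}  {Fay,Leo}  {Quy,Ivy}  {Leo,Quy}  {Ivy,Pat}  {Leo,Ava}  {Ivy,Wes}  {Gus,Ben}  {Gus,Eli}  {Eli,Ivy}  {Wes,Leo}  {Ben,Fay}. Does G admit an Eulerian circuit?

No

Degrees: Hal:1, Quy:4, Ivy:4, Ben:2, Ava:4, Eli:2, Gus:4, Fay:4, Wes:4, Pat:3, Leo:4
Hal, Pat have odd degree; an Eulerian circuit needs every degree to be even, so none exists.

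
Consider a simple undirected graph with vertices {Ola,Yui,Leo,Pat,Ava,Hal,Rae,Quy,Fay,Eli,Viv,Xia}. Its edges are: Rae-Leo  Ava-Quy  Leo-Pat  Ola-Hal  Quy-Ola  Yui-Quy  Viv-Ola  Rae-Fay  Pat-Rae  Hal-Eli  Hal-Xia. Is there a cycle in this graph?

Yes

|V| = 12, |E| = 11, number of components = 2.
One cycle is Leo-Rae-Pat-Leo.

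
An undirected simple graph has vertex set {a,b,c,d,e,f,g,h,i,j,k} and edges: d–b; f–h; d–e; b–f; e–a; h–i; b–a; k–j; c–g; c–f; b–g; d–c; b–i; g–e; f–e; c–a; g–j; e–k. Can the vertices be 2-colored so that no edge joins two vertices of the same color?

Yes

A valid 2-coloring puts {b, c, e, h, j} on one side and {a, d, f, g, i, k} on the other; every edge crosses between the two sides.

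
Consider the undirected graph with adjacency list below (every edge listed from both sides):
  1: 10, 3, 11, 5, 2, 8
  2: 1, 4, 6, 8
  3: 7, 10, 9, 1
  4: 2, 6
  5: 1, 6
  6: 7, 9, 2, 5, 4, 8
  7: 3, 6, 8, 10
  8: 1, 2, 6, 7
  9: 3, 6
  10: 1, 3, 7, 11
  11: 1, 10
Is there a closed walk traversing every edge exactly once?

Yes

Degrees: 1:6, 2:4, 3:4, 4:2, 5:2, 6:6, 7:4, 8:4, 9:2, 10:4, 11:2
All degrees are even and the non-isolated vertices are connected — an Eulerian circuit exists.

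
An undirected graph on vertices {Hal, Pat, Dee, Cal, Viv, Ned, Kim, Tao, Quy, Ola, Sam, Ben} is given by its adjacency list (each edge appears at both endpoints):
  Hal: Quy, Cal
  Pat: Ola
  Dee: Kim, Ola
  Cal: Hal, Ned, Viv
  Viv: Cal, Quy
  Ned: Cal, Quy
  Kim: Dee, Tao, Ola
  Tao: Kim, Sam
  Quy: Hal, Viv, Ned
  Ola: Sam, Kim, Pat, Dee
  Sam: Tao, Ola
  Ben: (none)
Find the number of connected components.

3

Component: {Ben}
Component: {Hal, Cal, Viv, Ned, Quy}
Component: {Pat, Dee, Kim, Tao, Ola, Sam}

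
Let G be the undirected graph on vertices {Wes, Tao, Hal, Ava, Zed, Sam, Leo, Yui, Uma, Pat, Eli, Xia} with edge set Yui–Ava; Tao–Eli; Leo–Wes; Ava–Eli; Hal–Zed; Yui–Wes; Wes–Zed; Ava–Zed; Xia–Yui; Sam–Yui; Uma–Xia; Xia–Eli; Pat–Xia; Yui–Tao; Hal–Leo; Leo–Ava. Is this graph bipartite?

Yes

Partition the vertices as {Zed, Leo, Yui, Uma, Pat, Eli} vs {Wes, Tao, Hal, Ava, Sam, Xia}. Each listed edge has one endpoint in each part, so the graph is bipartite.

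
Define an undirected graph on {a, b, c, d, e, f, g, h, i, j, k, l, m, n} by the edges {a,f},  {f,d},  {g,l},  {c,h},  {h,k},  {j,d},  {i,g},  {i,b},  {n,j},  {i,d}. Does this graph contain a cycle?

No

The graph has 14 vertices, 10 edges, and 4 connected components.
A forest on 14 vertices with 4 components has exactly 10 edges, which matches — so no cycle.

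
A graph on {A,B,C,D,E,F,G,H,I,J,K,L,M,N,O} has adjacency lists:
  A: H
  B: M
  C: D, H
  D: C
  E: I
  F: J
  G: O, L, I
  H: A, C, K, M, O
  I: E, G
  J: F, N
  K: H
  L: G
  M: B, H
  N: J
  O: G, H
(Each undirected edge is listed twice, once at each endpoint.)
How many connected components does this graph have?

Component: {F, J, N}
Component: {A, B, C, D, E, G, H, I, K, L, M, O}

2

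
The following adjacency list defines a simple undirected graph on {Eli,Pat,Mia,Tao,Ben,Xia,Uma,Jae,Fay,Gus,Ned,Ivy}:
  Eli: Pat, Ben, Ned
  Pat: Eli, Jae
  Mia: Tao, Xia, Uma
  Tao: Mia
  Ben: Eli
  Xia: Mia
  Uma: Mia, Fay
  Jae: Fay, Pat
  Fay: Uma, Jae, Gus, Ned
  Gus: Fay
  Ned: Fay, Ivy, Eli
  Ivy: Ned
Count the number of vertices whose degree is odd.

Degrees: Eli:3, Pat:2, Mia:3, Tao:1, Ben:1, Xia:1, Uma:2, Jae:2, Fay:4, Gus:1, Ned:3, Ivy:1
Odd-degree vertices: Eli, Mia, Tao, Ben, Xia, Gus, Ned, Ivy.

8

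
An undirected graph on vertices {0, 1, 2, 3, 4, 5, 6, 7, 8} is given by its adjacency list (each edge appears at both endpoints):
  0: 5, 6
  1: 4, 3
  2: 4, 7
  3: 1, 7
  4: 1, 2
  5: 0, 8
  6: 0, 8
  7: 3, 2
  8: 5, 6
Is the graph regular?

Yes

Degrees: 0:2, 1:2, 2:2, 3:2, 4:2, 5:2, 6:2, 7:2, 8:2
Every vertex has degree 2, so the graph is 2-regular.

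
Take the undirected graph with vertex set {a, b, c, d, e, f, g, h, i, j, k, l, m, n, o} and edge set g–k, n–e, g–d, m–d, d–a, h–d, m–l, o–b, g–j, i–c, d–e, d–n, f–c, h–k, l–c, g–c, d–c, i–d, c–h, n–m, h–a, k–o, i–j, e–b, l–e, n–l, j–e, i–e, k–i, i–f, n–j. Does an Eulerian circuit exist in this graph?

Degrees: a:2, b:2, c:6, d:8, e:6, f:2, g:4, h:4, i:6, j:4, k:4, l:4, m:3, n:5, o:2
m, n have odd degree; an Eulerian circuit needs every degree to be even, so none exists.

No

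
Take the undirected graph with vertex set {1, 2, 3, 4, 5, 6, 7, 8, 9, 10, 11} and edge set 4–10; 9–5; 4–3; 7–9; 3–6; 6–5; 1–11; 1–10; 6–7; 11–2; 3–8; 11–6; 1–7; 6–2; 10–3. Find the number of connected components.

Component: {1, 2, 3, 4, 5, 6, 7, 8, 9, 10, 11}

1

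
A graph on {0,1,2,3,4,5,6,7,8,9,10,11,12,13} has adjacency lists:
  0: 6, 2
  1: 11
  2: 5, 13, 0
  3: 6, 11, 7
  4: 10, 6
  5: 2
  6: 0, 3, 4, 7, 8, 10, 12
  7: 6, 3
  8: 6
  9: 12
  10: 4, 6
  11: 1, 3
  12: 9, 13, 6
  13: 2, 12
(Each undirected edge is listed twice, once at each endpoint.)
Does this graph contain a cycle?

The graph has 14 vertices, 16 edges, and 1 connected component.
One cycle is 0-2-13-12-6-0.

Yes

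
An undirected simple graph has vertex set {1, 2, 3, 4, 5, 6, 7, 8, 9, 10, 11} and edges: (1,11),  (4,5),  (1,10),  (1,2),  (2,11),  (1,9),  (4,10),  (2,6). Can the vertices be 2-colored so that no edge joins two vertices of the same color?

No

1-2-11-1 is an odd cycle (length 3), and a bipartite graph can contain only even cycles.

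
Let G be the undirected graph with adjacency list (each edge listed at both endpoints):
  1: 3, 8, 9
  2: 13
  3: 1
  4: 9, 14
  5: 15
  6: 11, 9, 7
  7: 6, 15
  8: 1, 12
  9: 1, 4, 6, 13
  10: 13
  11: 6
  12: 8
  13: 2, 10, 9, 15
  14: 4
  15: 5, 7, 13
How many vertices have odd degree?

Degrees: 1:3, 2:1, 3:1, 4:2, 5:1, 6:3, 7:2, 8:2, 9:4, 10:1, 11:1, 12:1, 13:4, 14:1, 15:3
Odd-degree vertices: 1, 2, 3, 5, 6, 10, 11, 12, 14, 15.

10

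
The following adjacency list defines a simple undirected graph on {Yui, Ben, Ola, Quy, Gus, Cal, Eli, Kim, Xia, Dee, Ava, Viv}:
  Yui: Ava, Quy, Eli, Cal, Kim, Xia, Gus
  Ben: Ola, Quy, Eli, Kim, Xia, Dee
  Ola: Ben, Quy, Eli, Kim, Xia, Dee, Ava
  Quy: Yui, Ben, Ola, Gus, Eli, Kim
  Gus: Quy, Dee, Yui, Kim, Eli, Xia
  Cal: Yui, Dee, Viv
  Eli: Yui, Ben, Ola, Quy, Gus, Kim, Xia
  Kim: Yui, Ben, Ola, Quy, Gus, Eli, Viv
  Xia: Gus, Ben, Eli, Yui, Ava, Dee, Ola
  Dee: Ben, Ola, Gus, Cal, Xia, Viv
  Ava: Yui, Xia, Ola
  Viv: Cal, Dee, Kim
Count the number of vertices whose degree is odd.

8

Degrees: Yui:7, Ben:6, Ola:7, Quy:6, Gus:6, Cal:3, Eli:7, Kim:7, Xia:7, Dee:6, Ava:3, Viv:3
Odd-degree vertices: Yui, Ola, Cal, Eli, Kim, Xia, Ava, Viv.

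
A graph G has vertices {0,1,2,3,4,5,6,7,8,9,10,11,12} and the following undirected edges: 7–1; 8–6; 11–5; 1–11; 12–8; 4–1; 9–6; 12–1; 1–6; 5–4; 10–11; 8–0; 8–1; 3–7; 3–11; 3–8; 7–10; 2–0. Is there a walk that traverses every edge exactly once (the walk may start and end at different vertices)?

No

Degrees: 0:2, 1:6, 2:1, 3:3, 4:2, 5:2, 6:3, 7:3, 8:5, 9:1, 10:2, 11:4, 12:2
Odd-degree vertices: 2, 3, 6, 7, 8, 9 (6 total).
An Eulerian trail requires 0 or 2 odd-degree vertices; here there are 6.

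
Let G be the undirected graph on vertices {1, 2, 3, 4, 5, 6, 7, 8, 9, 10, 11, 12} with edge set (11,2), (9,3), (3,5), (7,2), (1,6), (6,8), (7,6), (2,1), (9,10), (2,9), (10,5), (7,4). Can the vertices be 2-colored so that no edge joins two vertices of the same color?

Partition the vertices as {2, 3, 4, 6, 10, 12} vs {1, 5, 7, 8, 9, 11}. Each listed edge has one endpoint in each part, so the graph is bipartite.

Yes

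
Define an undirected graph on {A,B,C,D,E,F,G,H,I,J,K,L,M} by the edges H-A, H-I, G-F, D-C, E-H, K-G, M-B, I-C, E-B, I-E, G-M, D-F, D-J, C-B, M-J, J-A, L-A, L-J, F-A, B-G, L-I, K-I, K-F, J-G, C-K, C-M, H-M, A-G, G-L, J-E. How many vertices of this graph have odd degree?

Degrees: A:5, B:4, C:5, D:3, E:4, F:4, G:7, H:4, I:5, J:6, K:4, L:4, M:5
Odd-degree vertices: A, C, D, G, I, M.

6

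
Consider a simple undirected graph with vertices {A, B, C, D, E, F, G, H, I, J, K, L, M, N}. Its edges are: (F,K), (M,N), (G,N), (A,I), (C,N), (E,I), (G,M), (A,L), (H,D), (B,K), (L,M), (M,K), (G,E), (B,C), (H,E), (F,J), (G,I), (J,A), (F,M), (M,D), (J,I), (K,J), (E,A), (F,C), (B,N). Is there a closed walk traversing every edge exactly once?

No

Degrees: A:4, B:3, C:3, D:2, E:4, F:4, G:4, H:2, I:4, J:4, K:4, L:2, M:6, N:4
B, C have odd degree; an Eulerian circuit needs every degree to be even, so none exists.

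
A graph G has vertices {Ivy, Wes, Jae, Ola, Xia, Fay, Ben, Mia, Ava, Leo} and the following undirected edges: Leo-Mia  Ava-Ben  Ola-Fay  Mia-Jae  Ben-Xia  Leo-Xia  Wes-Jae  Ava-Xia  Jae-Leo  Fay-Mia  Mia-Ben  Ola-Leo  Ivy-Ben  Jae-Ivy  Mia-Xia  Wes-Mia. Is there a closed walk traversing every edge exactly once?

Yes

Degrees: Ivy:2, Wes:2, Jae:4, Ola:2, Xia:4, Fay:2, Ben:4, Mia:6, Ava:2, Leo:4
Every vertex has even degree and the edges form a single connected piece, so an Eulerian circuit exists.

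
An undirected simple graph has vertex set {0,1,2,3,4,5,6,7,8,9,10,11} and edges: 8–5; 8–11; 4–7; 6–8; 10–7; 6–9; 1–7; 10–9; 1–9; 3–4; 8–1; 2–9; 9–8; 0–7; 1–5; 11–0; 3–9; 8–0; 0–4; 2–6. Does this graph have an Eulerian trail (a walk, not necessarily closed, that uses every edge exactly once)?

Degrees: 0:4, 1:4, 2:2, 3:2, 4:3, 5:2, 6:3, 7:4, 8:6, 9:6, 10:2, 11:2
Odd-degree vertices: 4, 6 (2 total).
With 2 odd-degree vertices and all edges in one connected piece, an Eulerian trail exists (from 4 to 6).

Yes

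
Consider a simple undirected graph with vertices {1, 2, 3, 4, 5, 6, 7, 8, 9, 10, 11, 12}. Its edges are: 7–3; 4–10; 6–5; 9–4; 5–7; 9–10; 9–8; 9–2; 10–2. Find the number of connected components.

5

Component: {1}
Component: {11}
Component: {12}
Component: {3, 5, 6, 7}
Component: {2, 4, 8, 9, 10}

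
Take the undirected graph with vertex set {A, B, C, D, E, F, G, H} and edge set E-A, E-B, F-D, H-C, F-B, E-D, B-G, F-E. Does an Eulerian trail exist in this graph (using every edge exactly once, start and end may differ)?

Degrees: A:1, B:3, C:1, D:2, E:4, F:3, G:1, H:1
Odd-degree vertices: A, B, C, F, G, H (6 total).
An Eulerian trail requires 0 or 2 odd-degree vertices; here there are 6.

No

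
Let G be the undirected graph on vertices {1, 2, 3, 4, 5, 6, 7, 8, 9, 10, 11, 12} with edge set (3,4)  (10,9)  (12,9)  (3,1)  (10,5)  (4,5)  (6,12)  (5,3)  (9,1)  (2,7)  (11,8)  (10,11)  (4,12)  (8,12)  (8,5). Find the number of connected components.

Component: {2, 7}
Component: {1, 3, 4, 5, 6, 8, 9, 10, 11, 12}

2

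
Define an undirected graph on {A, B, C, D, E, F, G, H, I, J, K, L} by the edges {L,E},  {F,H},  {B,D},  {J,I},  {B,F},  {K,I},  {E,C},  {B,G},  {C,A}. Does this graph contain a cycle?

The graph has 12 vertices, 9 edges, and 3 connected components.
Since 9 = 12 - 3, the graph is a forest and contains no cycle.

No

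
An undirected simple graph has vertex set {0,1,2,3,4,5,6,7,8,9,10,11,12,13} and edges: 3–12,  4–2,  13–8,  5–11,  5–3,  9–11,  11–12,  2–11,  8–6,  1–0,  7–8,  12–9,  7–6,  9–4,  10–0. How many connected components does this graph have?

3

Component: {0, 1, 10}
Component: {6, 7, 8, 13}
Component: {2, 3, 4, 5, 9, 11, 12}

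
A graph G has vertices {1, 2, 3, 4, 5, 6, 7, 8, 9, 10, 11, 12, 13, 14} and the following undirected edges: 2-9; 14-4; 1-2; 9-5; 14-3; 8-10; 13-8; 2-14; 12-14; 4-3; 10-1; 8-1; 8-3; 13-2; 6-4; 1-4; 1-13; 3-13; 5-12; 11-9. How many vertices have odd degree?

4

Degrees: 1:5, 2:4, 3:4, 4:4, 5:2, 6:1, 7:0, 8:4, 9:3, 10:2, 11:1, 12:2, 13:4, 14:4
Odd-degree vertices: 1, 6, 9, 11.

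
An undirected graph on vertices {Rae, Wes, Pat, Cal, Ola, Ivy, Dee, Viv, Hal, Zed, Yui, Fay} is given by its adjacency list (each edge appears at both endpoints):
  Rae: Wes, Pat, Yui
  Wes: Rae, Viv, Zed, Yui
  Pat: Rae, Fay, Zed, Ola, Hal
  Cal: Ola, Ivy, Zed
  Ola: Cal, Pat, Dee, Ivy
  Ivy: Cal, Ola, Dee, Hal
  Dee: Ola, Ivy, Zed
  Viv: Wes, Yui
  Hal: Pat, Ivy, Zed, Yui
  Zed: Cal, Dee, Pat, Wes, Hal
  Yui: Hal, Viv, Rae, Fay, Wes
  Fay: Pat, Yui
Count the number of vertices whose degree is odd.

Degrees: Rae:3, Wes:4, Pat:5, Cal:3, Ola:4, Ivy:4, Dee:3, Viv:2, Hal:4, Zed:5, Yui:5, Fay:2
Odd-degree vertices: Rae, Pat, Cal, Dee, Zed, Yui.

6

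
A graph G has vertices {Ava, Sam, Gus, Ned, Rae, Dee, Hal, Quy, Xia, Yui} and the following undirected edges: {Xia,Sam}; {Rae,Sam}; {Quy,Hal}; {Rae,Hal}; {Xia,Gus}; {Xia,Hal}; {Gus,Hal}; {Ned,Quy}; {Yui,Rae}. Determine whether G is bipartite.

No

Hal-Gus-Xia-Hal is an odd cycle (length 3), and a bipartite graph can contain only even cycles.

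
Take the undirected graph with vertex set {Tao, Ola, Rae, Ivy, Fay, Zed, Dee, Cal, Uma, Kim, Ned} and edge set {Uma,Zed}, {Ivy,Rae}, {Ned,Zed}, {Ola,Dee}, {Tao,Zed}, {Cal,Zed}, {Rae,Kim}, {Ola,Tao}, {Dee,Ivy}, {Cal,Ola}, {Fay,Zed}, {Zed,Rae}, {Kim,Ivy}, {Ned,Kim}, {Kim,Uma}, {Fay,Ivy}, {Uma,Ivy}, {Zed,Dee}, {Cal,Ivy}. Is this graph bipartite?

No

Uma-Ivy-Kim-Uma is an odd cycle (length 3), and a bipartite graph can contain only even cycles.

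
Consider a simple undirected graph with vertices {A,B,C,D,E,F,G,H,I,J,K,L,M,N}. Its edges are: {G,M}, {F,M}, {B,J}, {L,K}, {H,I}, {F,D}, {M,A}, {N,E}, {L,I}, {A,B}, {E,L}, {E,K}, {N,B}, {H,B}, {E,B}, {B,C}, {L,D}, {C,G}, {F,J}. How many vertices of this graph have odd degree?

Degrees: A:2, B:6, C:2, D:2, E:4, F:3, G:2, H:2, I:2, J:2, K:2, L:4, M:3, N:2
Odd-degree vertices: F, M.

2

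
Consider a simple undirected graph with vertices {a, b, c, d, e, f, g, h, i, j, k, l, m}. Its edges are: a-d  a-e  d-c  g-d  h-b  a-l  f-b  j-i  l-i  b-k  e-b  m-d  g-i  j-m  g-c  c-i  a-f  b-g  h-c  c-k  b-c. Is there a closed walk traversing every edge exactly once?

Yes

Degrees: a:4, b:6, c:6, d:4, e:2, f:2, g:4, h:2, i:4, j:2, k:2, l:2, m:2
Every vertex has even degree and the edges form a single connected piece, so an Eulerian circuit exists.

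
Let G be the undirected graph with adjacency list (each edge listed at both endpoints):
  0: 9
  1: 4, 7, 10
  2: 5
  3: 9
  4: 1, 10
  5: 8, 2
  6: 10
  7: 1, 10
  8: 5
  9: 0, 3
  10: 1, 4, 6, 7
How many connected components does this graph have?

3

Component: {0, 3, 9}
Component: {2, 5, 8}
Component: {1, 4, 6, 7, 10}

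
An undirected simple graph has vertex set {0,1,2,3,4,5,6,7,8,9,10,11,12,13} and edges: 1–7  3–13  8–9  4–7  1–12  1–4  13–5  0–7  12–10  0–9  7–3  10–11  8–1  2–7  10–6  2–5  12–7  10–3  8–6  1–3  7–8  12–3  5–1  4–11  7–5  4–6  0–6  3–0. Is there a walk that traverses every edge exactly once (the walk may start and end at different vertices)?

Degrees: 0:4, 1:6, 2:2, 3:6, 4:4, 5:4, 6:4, 7:8, 8:4, 9:2, 10:4, 11:2, 12:4, 13:2
Odd-degree vertices: none (0 total).
The non-isolated vertices are connected and exactly 0 have odd degree, so an Eulerian trail exists.

Yes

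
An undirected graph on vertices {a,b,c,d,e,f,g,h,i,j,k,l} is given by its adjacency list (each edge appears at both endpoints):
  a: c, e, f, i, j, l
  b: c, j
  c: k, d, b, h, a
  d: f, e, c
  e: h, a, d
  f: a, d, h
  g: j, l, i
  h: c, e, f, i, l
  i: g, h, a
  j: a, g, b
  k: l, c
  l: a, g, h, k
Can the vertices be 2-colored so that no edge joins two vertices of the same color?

Yes

Color {c, e, f, i, j, l} black and {a, b, d, g, h, k} white. No edge joins two same-colored vertices, so the graph is bipartite.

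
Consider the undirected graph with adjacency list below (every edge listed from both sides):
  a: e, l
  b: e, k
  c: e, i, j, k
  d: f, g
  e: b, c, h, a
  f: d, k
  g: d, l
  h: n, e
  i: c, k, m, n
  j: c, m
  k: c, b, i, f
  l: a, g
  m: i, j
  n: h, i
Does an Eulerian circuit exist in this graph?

Yes

Degrees: a:2, b:2, c:4, d:2, e:4, f:2, g:2, h:2, i:4, j:2, k:4, l:2, m:2, n:2
All degrees are even and the non-isolated vertices are connected — an Eulerian circuit exists.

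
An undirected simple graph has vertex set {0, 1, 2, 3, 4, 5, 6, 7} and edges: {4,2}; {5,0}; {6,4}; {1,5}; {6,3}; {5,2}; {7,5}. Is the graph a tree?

The graph has 8 vertices and 7 edges.
Connected and |E| = |V| - 1, which characterizes a tree.

Yes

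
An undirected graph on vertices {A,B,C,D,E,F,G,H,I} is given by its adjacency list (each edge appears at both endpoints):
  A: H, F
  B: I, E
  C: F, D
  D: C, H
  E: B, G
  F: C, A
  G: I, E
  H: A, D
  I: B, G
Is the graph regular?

Yes

Degrees: A:2, B:2, C:2, D:2, E:2, F:2, G:2, H:2, I:2
Every vertex has degree 2, so the graph is 2-regular.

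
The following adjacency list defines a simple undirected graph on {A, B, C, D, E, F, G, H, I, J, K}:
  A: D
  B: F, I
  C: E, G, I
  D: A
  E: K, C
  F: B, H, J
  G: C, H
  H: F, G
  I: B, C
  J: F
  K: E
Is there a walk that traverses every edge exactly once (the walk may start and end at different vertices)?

Degrees: A:1, B:2, C:3, D:1, E:2, F:3, G:2, H:2, I:2, J:1, K:1
Odd-degree vertices: A, C, D, F, J, K (6 total).
An Eulerian trail requires 0 or 2 odd-degree vertices; here there are 6.

No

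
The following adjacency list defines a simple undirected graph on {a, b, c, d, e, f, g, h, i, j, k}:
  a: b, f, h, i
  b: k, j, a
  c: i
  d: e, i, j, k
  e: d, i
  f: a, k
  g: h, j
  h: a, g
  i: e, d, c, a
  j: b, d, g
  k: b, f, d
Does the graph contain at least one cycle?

Yes

The graph has 11 vertices, 15 edges, and 1 connected component.
Since 15 > 11 - 1, a cycle must exist; for instance a-h-g-j-d-e-i-a.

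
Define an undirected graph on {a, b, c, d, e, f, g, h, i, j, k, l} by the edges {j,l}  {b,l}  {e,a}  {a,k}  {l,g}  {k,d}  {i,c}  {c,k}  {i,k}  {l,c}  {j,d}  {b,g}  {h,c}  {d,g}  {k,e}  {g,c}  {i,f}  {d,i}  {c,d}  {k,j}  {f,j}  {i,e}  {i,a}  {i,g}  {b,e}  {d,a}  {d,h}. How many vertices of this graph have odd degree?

4

Degrees: a:4, b:3, c:6, d:7, e:4, f:2, g:5, h:2, i:7, j:4, k:6, l:4
Odd-degree vertices: b, d, g, i.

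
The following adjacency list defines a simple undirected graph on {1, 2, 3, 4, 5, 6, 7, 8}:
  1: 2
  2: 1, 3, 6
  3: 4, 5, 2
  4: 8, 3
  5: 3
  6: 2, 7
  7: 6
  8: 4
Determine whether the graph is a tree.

Yes

|V| = 8, |E| = 7.
It is connected with exactly 7 edges, hence acyclic — it is a tree.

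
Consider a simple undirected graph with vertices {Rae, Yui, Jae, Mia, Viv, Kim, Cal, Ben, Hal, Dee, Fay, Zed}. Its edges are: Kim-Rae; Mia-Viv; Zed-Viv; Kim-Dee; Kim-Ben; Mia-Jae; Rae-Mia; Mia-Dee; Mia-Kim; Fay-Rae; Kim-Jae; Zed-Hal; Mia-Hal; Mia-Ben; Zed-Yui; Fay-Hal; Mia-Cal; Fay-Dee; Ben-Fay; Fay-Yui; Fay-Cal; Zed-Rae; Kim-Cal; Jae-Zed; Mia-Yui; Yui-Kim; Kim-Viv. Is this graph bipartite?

The cycle Kim-Mia-Viv-Kim has length 3, which is odd, so the graph is not bipartite.

No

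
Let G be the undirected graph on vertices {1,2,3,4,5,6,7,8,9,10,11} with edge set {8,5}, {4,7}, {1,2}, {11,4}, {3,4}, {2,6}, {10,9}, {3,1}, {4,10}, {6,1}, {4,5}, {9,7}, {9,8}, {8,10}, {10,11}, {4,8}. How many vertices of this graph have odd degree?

Degrees: 1:3, 2:2, 3:2, 4:6, 5:2, 6:2, 7:2, 8:4, 9:3, 10:4, 11:2
Odd-degree vertices: 1, 9.

2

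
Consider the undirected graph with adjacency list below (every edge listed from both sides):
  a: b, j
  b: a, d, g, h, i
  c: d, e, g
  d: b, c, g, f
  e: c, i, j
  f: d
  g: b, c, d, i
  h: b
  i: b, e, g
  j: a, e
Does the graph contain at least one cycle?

Yes

|V| = 10, |E| = 14, number of components = 1.
Since 14 > 10 - 1, a cycle must exist; for instance a-b-i-e-j-a.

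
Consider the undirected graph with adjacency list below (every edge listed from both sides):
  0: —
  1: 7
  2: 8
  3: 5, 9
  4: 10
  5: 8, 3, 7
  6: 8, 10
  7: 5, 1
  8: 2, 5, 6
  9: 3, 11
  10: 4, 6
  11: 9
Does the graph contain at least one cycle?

No

The graph has 12 vertices, 10 edges, and 2 connected components.
Since 10 = 12 - 2, the graph is a forest and contains no cycle.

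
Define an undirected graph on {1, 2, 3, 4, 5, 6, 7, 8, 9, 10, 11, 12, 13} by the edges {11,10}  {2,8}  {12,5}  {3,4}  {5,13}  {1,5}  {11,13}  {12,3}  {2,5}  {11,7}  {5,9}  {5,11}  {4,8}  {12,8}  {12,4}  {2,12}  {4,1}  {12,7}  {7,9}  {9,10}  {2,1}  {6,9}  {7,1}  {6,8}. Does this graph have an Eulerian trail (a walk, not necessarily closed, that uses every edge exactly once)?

Degrees: 1:4, 2:4, 3:2, 4:4, 5:6, 6:2, 7:4, 8:4, 9:4, 10:2, 11:4, 12:6, 13:2
Odd-degree vertices: none (0 total).
The non-isolated vertices are connected and exactly 0 have odd degree, so an Eulerian trail exists.

Yes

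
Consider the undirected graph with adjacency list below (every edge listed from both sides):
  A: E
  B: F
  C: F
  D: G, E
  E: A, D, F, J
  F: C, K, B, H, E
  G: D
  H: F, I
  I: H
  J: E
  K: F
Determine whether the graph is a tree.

The graph has 11 vertices and 10 edges.
It is connected with exactly 10 edges, hence acyclic — it is a tree.

Yes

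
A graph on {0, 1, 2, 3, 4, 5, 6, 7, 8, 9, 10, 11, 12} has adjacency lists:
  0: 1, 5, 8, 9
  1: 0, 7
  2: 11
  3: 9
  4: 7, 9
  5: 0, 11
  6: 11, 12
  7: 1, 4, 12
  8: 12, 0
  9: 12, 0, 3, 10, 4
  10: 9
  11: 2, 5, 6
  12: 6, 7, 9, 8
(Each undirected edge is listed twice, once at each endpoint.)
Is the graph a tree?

No

|V| = 13, |E| = 16.
A tree on 13 vertices has exactly 12 edges; this graph has 16, so it contains a cycle and is not a tree.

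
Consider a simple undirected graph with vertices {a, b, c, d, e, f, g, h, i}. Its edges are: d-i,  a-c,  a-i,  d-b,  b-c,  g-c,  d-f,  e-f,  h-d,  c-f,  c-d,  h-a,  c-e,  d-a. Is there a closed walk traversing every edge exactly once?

No

Degrees: a:4, b:2, c:6, d:6, e:2, f:3, g:1, h:2, i:2
Vertices with odd degree: f, g. An Eulerian circuit requires all degrees even.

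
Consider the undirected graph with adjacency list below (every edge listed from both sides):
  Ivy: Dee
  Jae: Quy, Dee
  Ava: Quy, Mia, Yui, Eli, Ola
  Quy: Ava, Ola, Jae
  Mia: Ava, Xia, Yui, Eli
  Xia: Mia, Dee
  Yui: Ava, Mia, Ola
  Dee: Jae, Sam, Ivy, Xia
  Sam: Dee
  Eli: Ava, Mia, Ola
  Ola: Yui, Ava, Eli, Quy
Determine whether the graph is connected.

A breadth-first search from Ivy visits Ivy, Dee, Xia, Sam, Jae, Mia, Quy, Eli, Ava, Yui, Ola — all 11 vertices — so the graph is connected.

Yes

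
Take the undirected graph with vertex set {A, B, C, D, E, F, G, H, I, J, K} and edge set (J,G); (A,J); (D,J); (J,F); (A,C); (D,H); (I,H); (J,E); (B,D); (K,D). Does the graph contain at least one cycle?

No

The graph has 11 vertices, 10 edges, and 1 connected component.
A forest on 11 vertices with 1 component has exactly 10 edges, which matches — so no cycle.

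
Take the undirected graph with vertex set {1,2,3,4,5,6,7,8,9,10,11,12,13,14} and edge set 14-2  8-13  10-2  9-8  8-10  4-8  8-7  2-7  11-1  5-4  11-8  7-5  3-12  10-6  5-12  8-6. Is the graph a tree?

No

The graph has 14 vertices and 16 edges.
Connected but with 16 > 13 edges, so it has a cycle and is not a tree.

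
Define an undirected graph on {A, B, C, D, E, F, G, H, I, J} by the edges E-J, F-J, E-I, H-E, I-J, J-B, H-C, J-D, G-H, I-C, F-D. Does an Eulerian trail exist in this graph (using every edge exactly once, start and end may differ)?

No

Degrees: A:0, B:1, C:2, D:2, E:3, F:2, G:1, H:3, I:3, J:5
Odd-degree vertices: B, E, G, H, I, J (6 total).
With 6 odd-degree vertices (more than two), no single trail can use every edge.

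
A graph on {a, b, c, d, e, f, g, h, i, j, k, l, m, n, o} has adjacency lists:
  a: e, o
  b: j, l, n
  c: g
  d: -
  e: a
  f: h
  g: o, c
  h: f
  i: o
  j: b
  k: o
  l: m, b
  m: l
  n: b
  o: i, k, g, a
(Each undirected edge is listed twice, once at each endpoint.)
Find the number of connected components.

Component: {d}
Component: {f, h}
Component: {b, j, l, m, n}
Component: {a, c, e, g, i, k, o}

4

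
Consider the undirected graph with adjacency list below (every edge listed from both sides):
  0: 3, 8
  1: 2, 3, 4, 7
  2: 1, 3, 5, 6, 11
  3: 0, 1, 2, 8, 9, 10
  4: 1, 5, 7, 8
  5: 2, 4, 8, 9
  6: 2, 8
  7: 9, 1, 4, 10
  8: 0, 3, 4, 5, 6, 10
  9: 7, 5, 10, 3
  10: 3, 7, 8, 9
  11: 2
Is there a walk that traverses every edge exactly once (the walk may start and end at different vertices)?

Degrees: 0:2, 1:4, 2:5, 3:6, 4:4, 5:4, 6:2, 7:4, 8:6, 9:4, 10:4, 11:1
Odd-degree vertices: 2, 11 (2 total).
The non-isolated vertices are connected and exactly 2 have odd degree, so an Eulerian trail exists (from 2 to 11).

Yes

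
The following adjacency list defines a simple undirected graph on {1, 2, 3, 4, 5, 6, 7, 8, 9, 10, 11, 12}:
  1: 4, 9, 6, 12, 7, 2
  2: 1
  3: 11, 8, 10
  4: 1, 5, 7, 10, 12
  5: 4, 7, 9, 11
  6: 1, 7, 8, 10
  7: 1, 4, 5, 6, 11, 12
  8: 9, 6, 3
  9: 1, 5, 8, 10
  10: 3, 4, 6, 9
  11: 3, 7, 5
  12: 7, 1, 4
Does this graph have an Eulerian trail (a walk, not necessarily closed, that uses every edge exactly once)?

No

Degrees: 1:6, 2:1, 3:3, 4:5, 5:4, 6:4, 7:6, 8:3, 9:4, 10:4, 11:3, 12:3
Odd-degree vertices: 2, 3, 4, 8, 11, 12 (6 total).
An Eulerian trail requires 0 or 2 odd-degree vertices; here there are 6.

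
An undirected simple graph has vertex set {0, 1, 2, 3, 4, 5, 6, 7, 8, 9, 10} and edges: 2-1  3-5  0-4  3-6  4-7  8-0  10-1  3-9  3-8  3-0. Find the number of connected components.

2

Component: {1, 2, 10}
Component: {0, 3, 4, 5, 6, 7, 8, 9}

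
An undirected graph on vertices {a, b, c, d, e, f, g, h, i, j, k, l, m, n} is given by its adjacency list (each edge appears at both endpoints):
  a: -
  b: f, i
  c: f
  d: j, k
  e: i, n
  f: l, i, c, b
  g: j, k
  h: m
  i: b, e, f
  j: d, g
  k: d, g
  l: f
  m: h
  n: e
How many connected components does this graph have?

Component: {a}
Component: {h, m}
Component: {d, g, j, k}
Component: {b, c, e, f, i, l, n}

4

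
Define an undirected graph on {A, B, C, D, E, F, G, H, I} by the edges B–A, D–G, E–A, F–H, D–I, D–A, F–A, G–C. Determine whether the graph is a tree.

The graph has 9 vertices and 8 edges.
It is connected with exactly 8 edges, hence acyclic — it is a tree.

Yes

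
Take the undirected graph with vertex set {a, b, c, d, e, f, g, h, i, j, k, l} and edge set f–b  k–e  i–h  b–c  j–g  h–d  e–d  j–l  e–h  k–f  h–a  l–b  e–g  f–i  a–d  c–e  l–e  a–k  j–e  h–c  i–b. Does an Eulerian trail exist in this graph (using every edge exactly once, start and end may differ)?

No

Degrees: a:3, b:4, c:3, d:3, e:7, f:3, g:2, h:5, i:3, j:3, k:3, l:3
Odd-degree vertices: a, c, d, e, f, h, i, j, k, l (10 total).
With 10 odd-degree vertices (more than two), no single trail can use every edge.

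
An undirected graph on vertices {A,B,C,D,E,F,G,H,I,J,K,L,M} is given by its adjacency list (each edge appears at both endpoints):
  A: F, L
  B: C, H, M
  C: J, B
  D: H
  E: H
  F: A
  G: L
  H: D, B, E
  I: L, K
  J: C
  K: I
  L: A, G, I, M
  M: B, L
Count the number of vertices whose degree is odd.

Degrees: A:2, B:3, C:2, D:1, E:1, F:1, G:1, H:3, I:2, J:1, K:1, L:4, M:2
Odd-degree vertices: B, D, E, F, G, H, J, K.

8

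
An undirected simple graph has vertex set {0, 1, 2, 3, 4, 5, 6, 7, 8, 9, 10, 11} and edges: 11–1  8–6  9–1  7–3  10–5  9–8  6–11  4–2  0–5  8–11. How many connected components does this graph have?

Component: {2, 4}
Component: {3, 7}
Component: {0, 5, 10}
Component: {1, 6, 8, 9, 11}

4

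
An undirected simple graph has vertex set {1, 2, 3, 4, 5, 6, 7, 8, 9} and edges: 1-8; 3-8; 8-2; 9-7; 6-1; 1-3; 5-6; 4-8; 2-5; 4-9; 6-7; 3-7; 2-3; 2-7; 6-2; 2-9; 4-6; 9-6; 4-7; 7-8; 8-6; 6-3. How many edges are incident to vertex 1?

Neighbors of 1: 3, 6, 8.

3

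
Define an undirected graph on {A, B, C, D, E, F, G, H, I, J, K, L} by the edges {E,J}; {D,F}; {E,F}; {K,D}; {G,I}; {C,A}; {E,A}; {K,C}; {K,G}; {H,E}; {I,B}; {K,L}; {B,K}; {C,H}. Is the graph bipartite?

A valid 2-coloring puts {B, C, D, E, G, L} on one side and {A, F, H, I, J, K} on the other; every edge crosses between the two sides.

Yes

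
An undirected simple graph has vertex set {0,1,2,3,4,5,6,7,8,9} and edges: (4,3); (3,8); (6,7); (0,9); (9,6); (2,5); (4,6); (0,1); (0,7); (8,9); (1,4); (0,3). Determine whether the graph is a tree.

No

The graph has 10 vertices and 12 edges.
It is not connected, so it is not a tree.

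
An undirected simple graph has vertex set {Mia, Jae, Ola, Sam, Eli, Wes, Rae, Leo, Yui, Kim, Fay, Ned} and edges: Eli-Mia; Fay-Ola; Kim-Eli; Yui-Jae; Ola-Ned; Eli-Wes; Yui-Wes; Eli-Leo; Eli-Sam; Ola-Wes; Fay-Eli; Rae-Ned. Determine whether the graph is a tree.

|V| = 12, |E| = 12.
Connected but with 12 > 11 edges, so it has a cycle and is not a tree.

No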